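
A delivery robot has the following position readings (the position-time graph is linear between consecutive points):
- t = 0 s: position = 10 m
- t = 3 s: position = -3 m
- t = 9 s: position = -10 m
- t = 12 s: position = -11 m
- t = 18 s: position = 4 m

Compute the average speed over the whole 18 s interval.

Average speed = (total path length)/(elapsed time); on a piecewise-linear x-t graph the path length is Σ|Δx|.
0–3 s: |Δx| = |-3 − 10| = 13 m
3–9 s: |Δx| = |-10 − -3| = 7 m
9–12 s: |Δx| = |-11 − -10| = 1 m
12–18 s: |Δx| = |4 − -11| = 15 m
Total path = 36 m; average speed = 36/18 = 2 m/s.

2 m/s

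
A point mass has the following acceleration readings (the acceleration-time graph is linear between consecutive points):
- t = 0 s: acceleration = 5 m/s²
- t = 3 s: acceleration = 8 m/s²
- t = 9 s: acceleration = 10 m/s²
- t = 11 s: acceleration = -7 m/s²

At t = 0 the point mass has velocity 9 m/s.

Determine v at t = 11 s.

85.5 m/s

Δv equals the area under the a-t graph; then v = v₀ + Δv.
0–3 s: ½(5 + 8)(3) = 19.5 m/s
3–9 s: ½(8 + 10)(6) = 54 m/s
9–11 s: ½(10 + -7)(2) = 3 m/s
Δv = 76.5 m/s, so v(11) = 9 + (76.5) = 85.5 m/s.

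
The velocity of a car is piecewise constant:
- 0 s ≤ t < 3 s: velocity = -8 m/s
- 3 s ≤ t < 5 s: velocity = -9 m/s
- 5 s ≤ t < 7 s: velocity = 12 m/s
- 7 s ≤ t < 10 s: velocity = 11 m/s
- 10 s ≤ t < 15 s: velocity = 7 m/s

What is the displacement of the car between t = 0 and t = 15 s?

50 m

Displacement is the signed area under the v-t curve.
0–3 s: -8 × 3 = -24 m
3–5 s: -9 × 2 = -18 m
5–7 s: 12 × 2 = 24 m
7–10 s: 11 × 3 = 33 m
10–15 s: 7 × 5 = 35 m
Net displacement = 50 m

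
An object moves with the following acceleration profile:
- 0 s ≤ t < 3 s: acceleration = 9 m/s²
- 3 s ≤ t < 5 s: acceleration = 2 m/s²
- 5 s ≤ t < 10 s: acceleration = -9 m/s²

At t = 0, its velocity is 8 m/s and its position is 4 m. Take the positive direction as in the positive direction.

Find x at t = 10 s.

225 m

On each constant-a segment, Δv = aΔt and Δx = v₀Δt + ½aΔt²; chain segment to segment.
0–3 s: v starts 8 m/s; Δx = 8·3 + ½·9·3² = 64.5 m; v ends 35 m/s.
3–5 s: v starts 35 m/s; Δx = 35·2 + ½·2·2² = 74 m; v ends 39 m/s.
5–10 s: v starts 39 m/s; Δx = 39·5 + ½·-9·5² = 82.5 m; v ends -6 m/s.
x(10) = 4 + Σ Δx = 225 m.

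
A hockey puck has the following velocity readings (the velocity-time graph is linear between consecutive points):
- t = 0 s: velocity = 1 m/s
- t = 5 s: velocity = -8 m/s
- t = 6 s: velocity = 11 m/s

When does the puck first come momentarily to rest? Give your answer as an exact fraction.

t = 5/9 s

v changes sign on 0–5 s (from 1 to -8); the graph is linear there, so v = 0 at t = 0 + (-1)·(5 − 0)/(-8 − 1) = 5/9 s.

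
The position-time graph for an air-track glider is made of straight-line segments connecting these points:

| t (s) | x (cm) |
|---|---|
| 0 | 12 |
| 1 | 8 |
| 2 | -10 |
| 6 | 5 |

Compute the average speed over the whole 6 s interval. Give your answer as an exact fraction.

Average speed = (total path length)/(elapsed time); on a piecewise-linear x-t graph the path length is Σ|Δx|.
0–1 s: |Δx| = |8 − 12| = 4 cm
1–2 s: |Δx| = |-10 − 8| = 18 cm
2–6 s: |Δx| = |5 − -10| = 15 cm
Total path = 37 cm; average speed = 37/6 = 37/6 cm/s.

37/6 cm/s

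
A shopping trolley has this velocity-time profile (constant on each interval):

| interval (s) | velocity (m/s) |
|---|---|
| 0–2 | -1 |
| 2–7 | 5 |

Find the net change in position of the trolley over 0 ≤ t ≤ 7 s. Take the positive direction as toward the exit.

23 m

Displacement is the signed area under the v-t curve.
0–2 s: -1 × 2 = -2 m
2–7 s: 5 × 5 = 25 m
Net displacement = 23 m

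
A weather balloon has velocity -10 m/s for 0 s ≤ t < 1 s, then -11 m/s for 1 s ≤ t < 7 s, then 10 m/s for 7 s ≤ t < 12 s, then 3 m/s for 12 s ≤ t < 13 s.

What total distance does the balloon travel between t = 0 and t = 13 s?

129 m

Distance (not displacement) is the total path length: add the absolute areas under v-t.
0–1 s: |-10| × 1 = 10 m
1–7 s: |-11| × 6 = 66 m
7–12 s: |10| × 5 = 50 m
12–13 s: |3| × 1 = 3 m
Total distance = 129 m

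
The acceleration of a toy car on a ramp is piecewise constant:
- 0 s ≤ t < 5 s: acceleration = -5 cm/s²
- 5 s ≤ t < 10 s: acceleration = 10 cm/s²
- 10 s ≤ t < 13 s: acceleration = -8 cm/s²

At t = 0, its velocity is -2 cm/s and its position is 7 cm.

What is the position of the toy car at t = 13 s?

On each constant-a segment, Δv = aΔt and Δx = v₀Δt + ½aΔt²; chain segment to segment.
0–5 s: v starts -2 cm/s; Δx = -2·5 + ½·-5·5² = -72.5 cm; v ends -27 cm/s.
5–10 s: v starts -27 cm/s; Δx = -27·5 + ½·10·5² = -10 cm; v ends 23 cm/s.
10–13 s: v starts 23 cm/s; Δx = 23·3 + ½·-8·3² = 33 cm; v ends -1 cm/s.
x(13) = 7 + Σ Δx = -42.5 cm.

-42.5 cm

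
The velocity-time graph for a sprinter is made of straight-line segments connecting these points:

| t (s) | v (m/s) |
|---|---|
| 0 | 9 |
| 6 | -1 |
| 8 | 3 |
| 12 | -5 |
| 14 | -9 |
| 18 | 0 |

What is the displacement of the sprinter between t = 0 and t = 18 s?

Displacement is the signed area under the v-t curve.
0–6 s: ½(9 + -1)(6) = 24 m
6–8 s: ½(-1 + 3)(2) = 2 m
8–12 s: ½(3 + -5)(4) = -4 m
12–14 s: ½(-5 + -9)(2) = -14 m
14–18 s: ½(-9 + 0)(4) = -18 m
Net displacement = -10 m

-10 m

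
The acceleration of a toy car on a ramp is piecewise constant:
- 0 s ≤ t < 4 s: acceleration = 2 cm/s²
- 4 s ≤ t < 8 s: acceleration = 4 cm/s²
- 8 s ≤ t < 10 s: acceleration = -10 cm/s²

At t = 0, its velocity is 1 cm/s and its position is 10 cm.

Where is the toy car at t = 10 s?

128 cm

On each constant-a segment, Δv = aΔt and Δx = v₀Δt + ½aΔt²; chain segment to segment.
0–4 s: v starts 1 cm/s; Δx = 1·4 + ½·2·4² = 20 cm; v ends 9 cm/s.
4–8 s: v starts 9 cm/s; Δx = 9·4 + ½·4·4² = 68 cm; v ends 25 cm/s.
8–10 s: v starts 25 cm/s; Δx = 25·2 + ½·-10·2² = 30 cm; v ends 5 cm/s.
x(10) = 10 + Σ Δx = 128 cm.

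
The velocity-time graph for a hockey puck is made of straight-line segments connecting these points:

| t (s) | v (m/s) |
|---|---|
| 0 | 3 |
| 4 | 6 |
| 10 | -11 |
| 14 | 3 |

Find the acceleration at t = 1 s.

0.75 m/s²

Acceleration is the slope of the v-t graph on 0–4 s: (6 − 3)/(4 − 0) = 0.75 m/s².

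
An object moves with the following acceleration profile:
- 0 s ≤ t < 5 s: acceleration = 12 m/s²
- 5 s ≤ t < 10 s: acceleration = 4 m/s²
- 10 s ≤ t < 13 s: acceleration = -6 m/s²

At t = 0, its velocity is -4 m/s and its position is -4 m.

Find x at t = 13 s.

657 m

On each constant-a segment, Δv = aΔt and Δx = v₀Δt + ½aΔt²; chain segment to segment.
0–5 s: v starts -4 m/s; Δx = -4·5 + ½·12·5² = 130 m; v ends 56 m/s.
5–10 s: v starts 56 m/s; Δx = 56·5 + ½·4·5² = 330 m; v ends 76 m/s.
10–13 s: v starts 76 m/s; Δx = 76·3 + ½·-6·3² = 201 m; v ends 58 m/s.
x(13) = -4 + Σ Δx = 657 m.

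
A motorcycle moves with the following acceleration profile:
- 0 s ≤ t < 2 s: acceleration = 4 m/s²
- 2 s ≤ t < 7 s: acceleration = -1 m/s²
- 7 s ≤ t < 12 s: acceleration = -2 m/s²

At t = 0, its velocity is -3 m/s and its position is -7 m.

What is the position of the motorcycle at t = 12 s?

On each constant-a segment, Δv = aΔt and Δx = v₀Δt + ½aΔt²; chain segment to segment.
0–2 s: v starts -3 m/s; Δx = -3·2 + ½·4·2² = 2 m; v ends 5 m/s.
2–7 s: v starts 5 m/s; Δx = 5·5 + ½·-1·5² = 12.5 m; v ends 0 m/s.
7–12 s: v starts 0 m/s; Δx = 0·5 + ½·-2·5² = -25 m; v ends -10 m/s.
x(12) = -7 + Σ Δx = -17.5 m.

-17.5 m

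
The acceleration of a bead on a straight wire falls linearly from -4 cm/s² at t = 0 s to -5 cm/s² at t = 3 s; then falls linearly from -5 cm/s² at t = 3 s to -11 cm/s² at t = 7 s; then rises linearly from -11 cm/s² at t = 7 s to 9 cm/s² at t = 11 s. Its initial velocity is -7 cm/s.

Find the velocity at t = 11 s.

-56.5 cm/s

Δv equals the area under the a-t graph; then v = v₀ + Δv.
0–3 s: ½(-4 + -5)(3) = -13.5 cm/s
3–7 s: ½(-5 + -11)(4) = -32 cm/s
7–11 s: ½(-11 + 9)(4) = -4 cm/s
Δv = -49.5 cm/s, so v(11) = -7 + (-49.5) = -56.5 cm/s.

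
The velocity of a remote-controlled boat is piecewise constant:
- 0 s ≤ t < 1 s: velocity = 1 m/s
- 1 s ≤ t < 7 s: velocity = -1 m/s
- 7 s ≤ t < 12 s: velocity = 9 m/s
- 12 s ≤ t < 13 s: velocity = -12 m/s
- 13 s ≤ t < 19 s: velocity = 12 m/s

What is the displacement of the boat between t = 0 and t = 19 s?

100 m

Net displacement equals the area under the velocity-time graph (areas below the axis count negative).
0–1 s: 1 × 1 = 1 m
1–7 s: -1 × 6 = -6 m
7–12 s: 9 × 5 = 45 m
12–13 s: -12 × 1 = -12 m
13–19 s: 12 × 6 = 72 m
Net displacement = 100 m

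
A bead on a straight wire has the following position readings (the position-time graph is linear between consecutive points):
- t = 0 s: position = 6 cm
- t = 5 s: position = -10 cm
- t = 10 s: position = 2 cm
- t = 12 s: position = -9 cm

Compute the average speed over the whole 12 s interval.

Average speed = (total path length)/(elapsed time); on a piecewise-linear x-t graph the path length is Σ|Δx|.
0–5 s: |Δx| = |-10 − 6| = 16 cm
5–10 s: |Δx| = |2 − -10| = 12 cm
10–12 s: |Δx| = |-9 − 2| = 11 cm
Total path = 39 cm; average speed = 39/12 = 3.25 cm/s.

3.25 cm/s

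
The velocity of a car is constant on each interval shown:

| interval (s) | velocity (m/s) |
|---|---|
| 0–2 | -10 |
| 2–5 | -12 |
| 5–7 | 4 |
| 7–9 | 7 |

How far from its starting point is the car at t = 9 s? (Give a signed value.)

-34 m

Net displacement equals the area under the velocity-time graph (areas below the axis count negative).
0–2 s: -10 × 2 = -20 m
2–5 s: -12 × 3 = -36 m
5–7 s: 4 × 2 = 8 m
7–9 s: 7 × 2 = 14 m
Net displacement = -34 m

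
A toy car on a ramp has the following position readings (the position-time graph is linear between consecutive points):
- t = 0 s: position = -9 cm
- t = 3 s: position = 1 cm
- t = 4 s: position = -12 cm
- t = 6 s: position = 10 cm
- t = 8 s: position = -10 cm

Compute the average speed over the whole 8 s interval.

Average speed = (total path length)/(elapsed time); on a piecewise-linear x-t graph the path length is Σ|Δx|.
0–3 s: |Δx| = |1 − -9| = 10 cm
3–4 s: |Δx| = |-12 − 1| = 13 cm
4–6 s: |Δx| = |10 − -12| = 22 cm
6–8 s: |Δx| = |-10 − 10| = 20 cm
Total path = 65 cm; average speed = 65/8 = 8.125 cm/s.

8.125 cm/s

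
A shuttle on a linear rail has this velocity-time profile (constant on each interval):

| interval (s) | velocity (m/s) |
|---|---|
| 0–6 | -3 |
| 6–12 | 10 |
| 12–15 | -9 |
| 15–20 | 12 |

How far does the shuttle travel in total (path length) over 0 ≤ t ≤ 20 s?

Total distance travelled is ∫|v| dt — sum the magnitudes of each area piece.
0–6 s: |-3| × 6 = 18 m
6–12 s: |10| × 6 = 60 m
12–15 s: |-9| × 3 = 27 m
15–20 s: |12| × 5 = 60 m
Total distance = 165 m

165 m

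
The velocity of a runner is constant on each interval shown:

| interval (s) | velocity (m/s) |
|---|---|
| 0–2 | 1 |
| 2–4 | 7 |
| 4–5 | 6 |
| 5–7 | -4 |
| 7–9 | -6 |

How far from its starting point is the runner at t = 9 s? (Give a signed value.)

Displacement is the signed area under the v-t curve.
0–2 s: 1 × 2 = 2 m
2–4 s: 7 × 2 = 14 m
4–5 s: 6 × 1 = 6 m
5–7 s: -4 × 2 = -8 m
7–9 s: -6 × 2 = -12 m
Net displacement = 2 m

2 m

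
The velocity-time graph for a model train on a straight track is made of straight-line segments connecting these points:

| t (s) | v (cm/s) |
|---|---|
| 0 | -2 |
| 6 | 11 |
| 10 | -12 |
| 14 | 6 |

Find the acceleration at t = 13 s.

Acceleration is the slope of the v-t graph on 10–14 s: (6 − -12)/(14 − 10) = 4.5 cm/s².

4.5 cm/s²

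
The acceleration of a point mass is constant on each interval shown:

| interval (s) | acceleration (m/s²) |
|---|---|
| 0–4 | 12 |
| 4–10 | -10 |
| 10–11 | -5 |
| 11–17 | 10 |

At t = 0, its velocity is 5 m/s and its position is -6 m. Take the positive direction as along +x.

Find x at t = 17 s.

On each constant-a segment, Δv = aΔt and Δx = v₀Δt + ½aΔt²; chain segment to segment.
0–4 s: v starts 5 m/s; Δx = 5·4 + ½·12·4² = 116 m; v ends 53 m/s.
4–10 s: v starts 53 m/s; Δx = 53·6 + ½·-10·6² = 138 m; v ends -7 m/s.
10–11 s: v starts -7 m/s; Δx = -7·1 + ½·-5·1² = -9.5 m; v ends -12 m/s.
11–17 s: v starts -12 m/s; Δx = -12·6 + ½·10·6² = 108 m; v ends 48 m/s.
x(17) = -6 + Σ Δx = 346.5 m.

346.5 m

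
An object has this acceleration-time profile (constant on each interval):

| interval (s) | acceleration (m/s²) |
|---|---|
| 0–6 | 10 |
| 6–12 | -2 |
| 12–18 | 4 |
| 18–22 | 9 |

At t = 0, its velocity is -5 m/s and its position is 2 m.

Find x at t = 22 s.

On each constant-a segment, Δv = aΔt and Δx = v₀Δt + ½aΔt²; chain segment to segment.
0–6 s: v starts -5 m/s; Δx = -5·6 + ½·10·6² = 150 m; v ends 55 m/s.
6–12 s: v starts 55 m/s; Δx = 55·6 + ½·-2·6² = 294 m; v ends 43 m/s.
12–18 s: v starts 43 m/s; Δx = 43·6 + ½·4·6² = 330 m; v ends 67 m/s.
18–22 s: v starts 67 m/s; Δx = 67·4 + ½·9·4² = 340 m; v ends 103 m/s.
x(22) = 2 + Σ Δx = 1116 m.

1116 m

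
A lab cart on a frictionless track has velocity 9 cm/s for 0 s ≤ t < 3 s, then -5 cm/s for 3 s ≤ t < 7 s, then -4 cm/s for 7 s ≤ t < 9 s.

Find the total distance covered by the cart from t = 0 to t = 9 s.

Total distance travelled is ∫|v| dt — sum the magnitudes of each area piece.
0–3 s: |9| × 3 = 27 cm
3–7 s: |-5| × 4 = 20 cm
7–9 s: |-4| × 2 = 8 cm
Total distance = 55 cm

55 cm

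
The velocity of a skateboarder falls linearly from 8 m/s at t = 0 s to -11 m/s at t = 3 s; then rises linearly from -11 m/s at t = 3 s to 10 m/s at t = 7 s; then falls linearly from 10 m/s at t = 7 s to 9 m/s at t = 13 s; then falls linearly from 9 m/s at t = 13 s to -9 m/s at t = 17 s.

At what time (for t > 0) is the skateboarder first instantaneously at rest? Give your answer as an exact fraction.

t = 24/19 s

v changes sign on 0–3 s (from 8 to -11); the graph is linear there, so v = 0 at t = 0 + (-8)·(3 − 0)/(-11 − 8) = 24/19 s.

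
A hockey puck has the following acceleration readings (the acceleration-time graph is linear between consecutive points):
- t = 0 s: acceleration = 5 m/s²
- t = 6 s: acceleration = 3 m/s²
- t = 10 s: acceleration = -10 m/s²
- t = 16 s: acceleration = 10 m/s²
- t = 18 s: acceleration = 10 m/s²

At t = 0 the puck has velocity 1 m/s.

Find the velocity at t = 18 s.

31 m/s

Δv equals the area under the a-t graph; then v = v₀ + Δv.
0–6 s: ½(5 + 3)(6) = 24 m/s
6–10 s: ½(3 + -10)(4) = -14 m/s
10–16 s: ½(-10 + 10)(6) = 0 m/s
16–18 s: 10 × 2 = 20 m/s
Δv = 30 m/s, so v(18) = 1 + (30) = 31 m/s.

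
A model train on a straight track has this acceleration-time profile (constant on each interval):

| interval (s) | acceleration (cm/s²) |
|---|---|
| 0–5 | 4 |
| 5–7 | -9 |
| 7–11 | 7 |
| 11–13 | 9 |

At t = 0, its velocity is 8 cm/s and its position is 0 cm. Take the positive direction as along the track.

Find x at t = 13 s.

On each constant-a segment, Δv = aΔt and Δx = v₀Δt + ½aΔt²; chain segment to segment.
0–5 s: v starts 8 cm/s; Δx = 8·5 + ½·4·5² = 90 cm; v ends 28 cm/s.
5–7 s: v starts 28 cm/s; Δx = 28·2 + ½·-9·2² = 38 cm; v ends 10 cm/s.
7–11 s: v starts 10 cm/s; Δx = 10·4 + ½·7·4² = 96 cm; v ends 38 cm/s.
11–13 s: v starts 38 cm/s; Δx = 38·2 + ½·9·2² = 94 cm; v ends 56 cm/s.
x(13) = 0 + Σ Δx = 318 cm.

318 cm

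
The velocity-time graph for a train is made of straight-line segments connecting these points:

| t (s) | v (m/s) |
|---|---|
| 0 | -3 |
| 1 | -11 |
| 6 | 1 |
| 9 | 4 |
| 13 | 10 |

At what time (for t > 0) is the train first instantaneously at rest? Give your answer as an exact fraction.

t = 67/12 s

v changes sign on 1–6 s (from -11 to 1); the graph is linear there, so v = 0 at t = 1 + (11)·(6 − 1)/(1 − -11) = 67/12 s.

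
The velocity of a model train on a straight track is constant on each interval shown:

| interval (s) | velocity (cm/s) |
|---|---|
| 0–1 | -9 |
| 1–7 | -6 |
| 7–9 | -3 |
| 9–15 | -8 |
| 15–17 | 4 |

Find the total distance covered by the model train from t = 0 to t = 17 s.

Distance (not displacement) is the total path length: add the absolute areas under v-t.
0–1 s: |-9| × 1 = 9 cm
1–7 s: |-6| × 6 = 36 cm
7–9 s: |-3| × 2 = 6 cm
9–15 s: |-8| × 6 = 48 cm
15–17 s: |4| × 2 = 8 cm
Total distance = 107 cm

107 cm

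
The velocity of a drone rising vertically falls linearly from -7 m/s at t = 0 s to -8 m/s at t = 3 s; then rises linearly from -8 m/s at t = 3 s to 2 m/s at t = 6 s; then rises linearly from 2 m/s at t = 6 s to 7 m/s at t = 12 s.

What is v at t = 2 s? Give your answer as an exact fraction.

-23/3 m/s

On 0–3 s the graph is linear from -7 to -8 m/s: v(2) = -7 + (-8 − -7)·(2 − 0)/(3 − 0) = -23/3 m/s.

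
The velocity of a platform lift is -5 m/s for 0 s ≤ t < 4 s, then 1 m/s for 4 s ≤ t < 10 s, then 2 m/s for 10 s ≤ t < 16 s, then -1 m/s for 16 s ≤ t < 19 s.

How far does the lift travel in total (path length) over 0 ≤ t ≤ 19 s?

Total distance travelled is ∫|v| dt — sum the magnitudes of each area piece.
0–4 s: |-5| × 4 = 20 m
4–10 s: |1| × 6 = 6 m
10–16 s: |2| × 6 = 12 m
16–19 s: |-1| × 3 = 3 m
Total distance = 41 m

41 m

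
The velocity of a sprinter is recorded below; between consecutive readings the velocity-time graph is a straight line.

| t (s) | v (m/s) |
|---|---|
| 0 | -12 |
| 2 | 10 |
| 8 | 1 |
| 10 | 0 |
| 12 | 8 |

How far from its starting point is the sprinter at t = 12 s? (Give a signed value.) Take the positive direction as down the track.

Net displacement equals the area under the velocity-time graph (areas below the axis count negative).
0–2 s: ½(-12 + 10)(2) = -2 m
2–8 s: ½(10 + 1)(6) = 33 m
8–10 s: ½(1 + 0)(2) = 1 m
10–12 s: ½(0 + 8)(2) = 8 m
Net displacement = 40 m

40 m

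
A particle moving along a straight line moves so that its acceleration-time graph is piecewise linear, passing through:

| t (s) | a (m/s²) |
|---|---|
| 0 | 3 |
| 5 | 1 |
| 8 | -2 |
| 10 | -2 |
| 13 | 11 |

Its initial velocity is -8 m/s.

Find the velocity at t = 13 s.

Δv equals the area under the a-t graph; then v = v₀ + Δv.
0–5 s: ½(3 + 1)(5) = 10 m/s
5–8 s: ½(1 + -2)(3) = -1.5 m/s
8–10 s: -2 × 2 = -4 m/s
10–13 s: ½(-2 + 11)(3) = 13.5 m/s
Δv = 18 m/s, so v(13) = -8 + (18) = 10 m/s.

10 m/s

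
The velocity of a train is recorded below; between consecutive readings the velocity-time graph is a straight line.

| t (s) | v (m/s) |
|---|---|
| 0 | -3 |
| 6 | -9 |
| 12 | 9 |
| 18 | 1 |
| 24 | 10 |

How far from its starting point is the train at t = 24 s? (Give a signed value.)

Displacement is the signed area under the v-t curve.
0–6 s: ½(-3 + -9)(6) = -36 m
6–12 s: ½(-9 + 9)(6) = 0 m
12–18 s: ½(9 + 1)(6) = 30 m
18–24 s: ½(1 + 10)(6) = 33 m
Net displacement = 27 m

27 m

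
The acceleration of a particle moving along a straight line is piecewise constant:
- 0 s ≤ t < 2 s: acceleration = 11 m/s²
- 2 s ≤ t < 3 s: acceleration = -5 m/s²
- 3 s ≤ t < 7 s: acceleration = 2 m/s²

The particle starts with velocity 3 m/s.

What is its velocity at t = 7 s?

Δv equals the area under the a-t graph; then v = v₀ + Δv.
0–2 s: 11 × 2 = 22 m/s
2–3 s: -5 × 1 = -5 m/s
3–7 s: 2 × 4 = 8 m/s
Δv = 25 m/s, so v(7) = 3 + (25) = 28 m/s.

28 m/s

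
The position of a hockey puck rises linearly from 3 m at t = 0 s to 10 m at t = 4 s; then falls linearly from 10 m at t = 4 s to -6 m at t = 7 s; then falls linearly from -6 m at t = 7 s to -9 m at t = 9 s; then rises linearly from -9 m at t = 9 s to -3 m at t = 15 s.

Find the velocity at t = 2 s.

1.75 m/s

Velocity is the slope of the x-t graph on 0–4 s: (10 − 3)/(4 − 0) = 1.75 m/s.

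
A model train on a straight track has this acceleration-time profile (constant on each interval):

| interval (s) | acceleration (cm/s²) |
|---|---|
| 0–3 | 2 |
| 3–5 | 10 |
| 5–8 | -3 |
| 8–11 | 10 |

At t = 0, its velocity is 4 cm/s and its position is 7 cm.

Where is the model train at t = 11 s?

252.5 cm

On each constant-a segment, Δv = aΔt and Δx = v₀Δt + ½aΔt²; chain segment to segment.
0–3 s: v starts 4 cm/s; Δx = 4·3 + ½·2·3² = 21 cm; v ends 10 cm/s.
3–5 s: v starts 10 cm/s; Δx = 10·2 + ½·10·2² = 40 cm; v ends 30 cm/s.
5–8 s: v starts 30 cm/s; Δx = 30·3 + ½·-3·3² = 76.5 cm; v ends 21 cm/s.
8–11 s: v starts 21 cm/s; Δx = 21·3 + ½·10·3² = 108 cm; v ends 51 cm/s.
x(11) = 7 + Σ Δx = 252.5 cm.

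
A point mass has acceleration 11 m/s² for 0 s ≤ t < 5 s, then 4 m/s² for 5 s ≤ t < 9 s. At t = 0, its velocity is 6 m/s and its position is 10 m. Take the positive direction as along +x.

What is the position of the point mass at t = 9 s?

453.5 m

On each constant-a segment, Δv = aΔt and Δx = v₀Δt + ½aΔt²; chain segment to segment.
0–5 s: v starts 6 m/s; Δx = 6·5 + ½·11·5² = 167.5 m; v ends 61 m/s.
5–9 s: v starts 61 m/s; Δx = 61·4 + ½·4·4² = 276 m; v ends 77 m/s.
x(9) = 10 + Σ Δx = 453.5 m.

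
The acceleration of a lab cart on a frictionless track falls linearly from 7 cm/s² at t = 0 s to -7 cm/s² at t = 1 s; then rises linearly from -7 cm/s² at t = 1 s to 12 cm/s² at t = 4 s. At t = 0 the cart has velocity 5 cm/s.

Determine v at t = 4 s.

Δv equals the area under the a-t graph; then v = v₀ + Δv.
0–1 s: ½(7 + -7)(1) = 0 cm/s
1–4 s: ½(-7 + 12)(3) = 7.5 cm/s
Δv = 7.5 cm/s, so v(4) = 5 + (7.5) = 12.5 cm/s.

12.5 cm/s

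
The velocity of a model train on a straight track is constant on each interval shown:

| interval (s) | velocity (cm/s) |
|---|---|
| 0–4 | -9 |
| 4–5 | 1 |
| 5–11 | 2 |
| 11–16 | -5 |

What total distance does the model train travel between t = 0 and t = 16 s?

74 cm

Total distance travelled is ∫|v| dt — sum the magnitudes of each area piece.
0–4 s: |-9| × 4 = 36 cm
4–5 s: |1| × 1 = 1 cm
5–11 s: |2| × 6 = 12 cm
11–16 s: |-5| × 5 = 25 cm
Total distance = 74 cm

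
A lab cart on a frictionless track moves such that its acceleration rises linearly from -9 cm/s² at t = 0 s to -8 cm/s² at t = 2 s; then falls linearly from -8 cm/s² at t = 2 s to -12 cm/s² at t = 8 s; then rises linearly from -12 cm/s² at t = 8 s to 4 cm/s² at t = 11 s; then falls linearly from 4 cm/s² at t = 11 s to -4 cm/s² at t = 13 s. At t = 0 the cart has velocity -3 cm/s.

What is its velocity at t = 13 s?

Δv equals the area under the a-t graph; then v = v₀ + Δv.
0–2 s: ½(-9 + -8)(2) = -17 cm/s
2–8 s: ½(-8 + -12)(6) = -60 cm/s
8–11 s: ½(-12 + 4)(3) = -12 cm/s
11–13 s: ½(4 + -4)(2) = 0 cm/s
Δv = -89 cm/s, so v(13) = -3 + (-89) = -92 cm/s.

-92 cm/s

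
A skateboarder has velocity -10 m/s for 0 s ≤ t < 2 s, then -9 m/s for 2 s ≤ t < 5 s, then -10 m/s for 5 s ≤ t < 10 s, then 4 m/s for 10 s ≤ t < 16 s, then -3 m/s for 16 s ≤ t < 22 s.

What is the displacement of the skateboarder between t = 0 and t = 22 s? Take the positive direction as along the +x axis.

-91 m

Net displacement equals the area under the velocity-time graph (areas below the axis count negative).
0–2 s: -10 × 2 = -20 m
2–5 s: -9 × 3 = -27 m
5–10 s: -10 × 5 = -50 m
10–16 s: 4 × 6 = 24 m
16–22 s: -3 × 6 = -18 m
Net displacement = -91 m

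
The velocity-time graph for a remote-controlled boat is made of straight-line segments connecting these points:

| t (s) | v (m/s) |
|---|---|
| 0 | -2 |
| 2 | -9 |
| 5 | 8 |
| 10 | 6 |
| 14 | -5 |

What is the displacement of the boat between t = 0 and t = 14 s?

24.5 m

Net displacement equals the area under the velocity-time graph (areas below the axis count negative).
0–2 s: ½(-2 + -9)(2) = -11 m
2–5 s: ½(-9 + 8)(3) = -1.5 m
5–10 s: ½(8 + 6)(5) = 35 m
10–14 s: ½(6 + -5)(4) = 2 m
Net displacement = 24.5 m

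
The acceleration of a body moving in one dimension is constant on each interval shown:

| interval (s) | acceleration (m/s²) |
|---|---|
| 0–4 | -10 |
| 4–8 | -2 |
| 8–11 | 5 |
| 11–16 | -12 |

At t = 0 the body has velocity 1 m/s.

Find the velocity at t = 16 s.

-92 m/s

Δv equals the area under the a-t graph; then v = v₀ + Δv.
0–4 s: -10 × 4 = -40 m/s
4–8 s: -2 × 4 = -8 m/s
8–11 s: 5 × 3 = 15 m/s
11–16 s: -12 × 5 = -60 m/s
Δv = -93 m/s, so v(16) = 1 + (-93) = -92 m/s.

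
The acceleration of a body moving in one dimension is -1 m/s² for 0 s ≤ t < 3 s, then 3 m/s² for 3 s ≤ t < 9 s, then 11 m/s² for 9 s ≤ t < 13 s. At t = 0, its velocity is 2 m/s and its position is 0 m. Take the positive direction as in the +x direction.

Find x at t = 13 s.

On each constant-a segment, Δv = aΔt and Δx = v₀Δt + ½aΔt²; chain segment to segment.
0–3 s: v starts 2 m/s; Δx = 2·3 + ½·-1·3² = 1.5 m; v ends -1 m/s.
3–9 s: v starts -1 m/s; Δx = -1·6 + ½·3·6² = 48 m; v ends 17 m/s.
9–13 s: v starts 17 m/s; Δx = 17·4 + ½·11·4² = 156 m; v ends 61 m/s.
x(13) = 0 + Σ Δx = 205.5 m.

205.5 m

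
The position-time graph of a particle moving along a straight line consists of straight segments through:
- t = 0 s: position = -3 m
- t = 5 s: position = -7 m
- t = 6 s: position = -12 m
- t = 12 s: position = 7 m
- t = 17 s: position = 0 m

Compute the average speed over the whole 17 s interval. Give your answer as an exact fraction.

35/17 m/s

Average speed = (total path length)/(elapsed time); on a piecewise-linear x-t graph the path length is Σ|Δx|.
0–5 s: |Δx| = |-7 − -3| = 4 m
5–6 s: |Δx| = |-12 − -7| = 5 m
6–12 s: |Δx| = |7 − -12| = 19 m
12–17 s: |Δx| = |0 − 7| = 7 m
Total path = 35 m; average speed = 35/17 = 35/17 m/s.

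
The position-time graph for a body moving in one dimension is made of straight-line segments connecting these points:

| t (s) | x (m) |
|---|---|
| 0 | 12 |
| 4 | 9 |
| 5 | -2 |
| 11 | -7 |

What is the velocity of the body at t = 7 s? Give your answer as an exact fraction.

Velocity is the slope of the x-t graph on 5–11 s: (-7 − -2)/(11 − 5) = -5/6 m/s.

-5/6 m/s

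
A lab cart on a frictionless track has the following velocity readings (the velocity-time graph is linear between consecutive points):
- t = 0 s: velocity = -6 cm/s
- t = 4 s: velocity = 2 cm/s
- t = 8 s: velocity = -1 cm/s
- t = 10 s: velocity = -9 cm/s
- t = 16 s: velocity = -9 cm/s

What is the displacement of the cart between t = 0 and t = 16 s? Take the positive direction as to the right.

Net displacement equals the area under the velocity-time graph (areas below the axis count negative).
0–4 s: ½(-6 + 2)(4) = -8 cm
4–8 s: ½(2 + -1)(4) = 2 cm
8–10 s: ½(-1 + -9)(2) = -10 cm
10–16 s: -9 × 6 = -54 cm
Net displacement = -70 cm

-70 cm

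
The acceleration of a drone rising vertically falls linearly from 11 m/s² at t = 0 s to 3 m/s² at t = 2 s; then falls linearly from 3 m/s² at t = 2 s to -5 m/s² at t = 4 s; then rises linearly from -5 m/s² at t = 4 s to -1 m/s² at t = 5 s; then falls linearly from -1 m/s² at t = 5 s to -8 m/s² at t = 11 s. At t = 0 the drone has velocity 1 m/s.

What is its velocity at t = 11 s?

-17 m/s

Δv equals the area under the a-t graph; then v = v₀ + Δv.
0–2 s: ½(11 + 3)(2) = 14 m/s
2–4 s: ½(3 + -5)(2) = -2 m/s
4–5 s: ½(-5 + -1)(1) = -3 m/s
5–11 s: ½(-1 + -8)(6) = -27 m/s
Δv = -18 m/s, so v(11) = 1 + (-18) = -17 m/s.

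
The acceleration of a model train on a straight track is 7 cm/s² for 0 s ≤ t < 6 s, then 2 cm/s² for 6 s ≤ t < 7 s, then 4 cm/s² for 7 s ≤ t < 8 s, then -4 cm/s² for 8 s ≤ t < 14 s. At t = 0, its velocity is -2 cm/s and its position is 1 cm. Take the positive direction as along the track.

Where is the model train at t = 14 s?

404 cm

On each constant-a segment, Δv = aΔt and Δx = v₀Δt + ½aΔt²; chain segment to segment.
0–6 s: v starts -2 cm/s; Δx = -2·6 + ½·7·6² = 114 cm; v ends 40 cm/s.
6–7 s: v starts 40 cm/s; Δx = 40·1 + ½·2·1² = 41 cm; v ends 42 cm/s.
7–8 s: v starts 42 cm/s; Δx = 42·1 + ½·4·1² = 44 cm; v ends 46 cm/s.
8–14 s: v starts 46 cm/s; Δx = 46·6 + ½·-4·6² = 204 cm; v ends 22 cm/s.
x(14) = 1 + Σ Δx = 404 cm.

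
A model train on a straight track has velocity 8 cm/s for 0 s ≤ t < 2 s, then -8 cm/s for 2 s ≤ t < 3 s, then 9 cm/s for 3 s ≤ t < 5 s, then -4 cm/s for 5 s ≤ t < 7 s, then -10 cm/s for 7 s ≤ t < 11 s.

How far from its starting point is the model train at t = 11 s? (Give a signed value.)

Displacement is the signed area under the v-t curve.
0–2 s: 8 × 2 = 16 cm
2–3 s: -8 × 1 = -8 cm
3–5 s: 9 × 2 = 18 cm
5–7 s: -4 × 2 = -8 cm
7–11 s: -10 × 4 = -40 cm
Net displacement = -22 cm

-22 cm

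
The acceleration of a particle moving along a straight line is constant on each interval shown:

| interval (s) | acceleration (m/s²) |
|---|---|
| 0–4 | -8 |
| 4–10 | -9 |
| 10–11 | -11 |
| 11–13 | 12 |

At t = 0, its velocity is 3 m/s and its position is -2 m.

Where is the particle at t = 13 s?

On each constant-a segment, Δv = aΔt and Δx = v₀Δt + ½aΔt²; chain segment to segment.
0–4 s: v starts 3 m/s; Δx = 3·4 + ½·-8·4² = -52 m; v ends -29 m/s.
4–10 s: v starts -29 m/s; Δx = -29·6 + ½·-9·6² = -336 m; v ends -83 m/s.
10–11 s: v starts -83 m/s; Δx = -83·1 + ½·-11·1² = -88.5 m; v ends -94 m/s.
11–13 s: v starts -94 m/s; Δx = -94·2 + ½·12·2² = -164 m; v ends -70 m/s.
x(13) = -2 + Σ Δx = -642.5 m.

-642.5 m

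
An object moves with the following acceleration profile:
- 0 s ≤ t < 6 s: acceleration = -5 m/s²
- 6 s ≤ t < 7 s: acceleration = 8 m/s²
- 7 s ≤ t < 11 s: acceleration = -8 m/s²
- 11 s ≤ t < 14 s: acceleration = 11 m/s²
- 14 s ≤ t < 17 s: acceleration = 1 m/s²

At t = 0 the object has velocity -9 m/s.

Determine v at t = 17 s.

Δv equals the area under the a-t graph; then v = v₀ + Δv.
0–6 s: -5 × 6 = -30 m/s
6–7 s: 8 × 1 = 8 m/s
7–11 s: -8 × 4 = -32 m/s
11–14 s: 11 × 3 = 33 m/s
14–17 s: 1 × 3 = 3 m/s
Δv = -18 m/s, so v(17) = -9 + (-18) = -27 m/s.

-27 m/s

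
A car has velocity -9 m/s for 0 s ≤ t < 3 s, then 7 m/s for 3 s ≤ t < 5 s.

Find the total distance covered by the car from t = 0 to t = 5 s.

41 m

Total distance travelled is ∫|v| dt — sum the magnitudes of each area piece.
0–3 s: |-9| × 3 = 27 m
3–5 s: |7| × 2 = 14 m
Total distance = 41 m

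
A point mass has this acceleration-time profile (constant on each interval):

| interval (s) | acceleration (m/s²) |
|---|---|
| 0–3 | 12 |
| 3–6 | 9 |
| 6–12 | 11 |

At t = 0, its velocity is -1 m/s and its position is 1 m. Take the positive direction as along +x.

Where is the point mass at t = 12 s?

On each constant-a segment, Δv = aΔt and Δx = v₀Δt + ½aΔt²; chain segment to segment.
0–3 s: v starts -1 m/s; Δx = -1·3 + ½·12·3² = 51 m; v ends 35 m/s.
3–6 s: v starts 35 m/s; Δx = 35·3 + ½·9·3² = 145.5 m; v ends 62 m/s.
6–12 s: v starts 62 m/s; Δx = 62·6 + ½·11·6² = 570 m; v ends 128 m/s.
x(12) = 1 + Σ Δx = 767.5 m.

767.5 m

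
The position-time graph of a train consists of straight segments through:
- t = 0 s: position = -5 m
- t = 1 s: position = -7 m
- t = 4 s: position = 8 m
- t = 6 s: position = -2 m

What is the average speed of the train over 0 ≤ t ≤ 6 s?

Average speed = (total path length)/(elapsed time); on a piecewise-linear x-t graph the path length is Σ|Δx|.
0–1 s: |Δx| = |-7 − -5| = 2 m
1–4 s: |Δx| = |8 − -7| = 15 m
4–6 s: |Δx| = |-2 − 8| = 10 m
Total path = 27 m; average speed = 27/6 = 4.5 m/s.

4.5 m/s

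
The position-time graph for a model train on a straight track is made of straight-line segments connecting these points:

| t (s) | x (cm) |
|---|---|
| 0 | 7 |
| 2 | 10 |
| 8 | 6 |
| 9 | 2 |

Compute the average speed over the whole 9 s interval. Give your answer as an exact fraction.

Average speed = (total path length)/(elapsed time); on a piecewise-linear x-t graph the path length is Σ|Δx|.
0–2 s: |Δx| = |10 − 7| = 3 cm
2–8 s: |Δx| = |6 − 10| = 4 cm
8–9 s: |Δx| = |2 − 6| = 4 cm
Total path = 11 cm; average speed = 11/9 = 11/9 cm/s.

11/9 cm/s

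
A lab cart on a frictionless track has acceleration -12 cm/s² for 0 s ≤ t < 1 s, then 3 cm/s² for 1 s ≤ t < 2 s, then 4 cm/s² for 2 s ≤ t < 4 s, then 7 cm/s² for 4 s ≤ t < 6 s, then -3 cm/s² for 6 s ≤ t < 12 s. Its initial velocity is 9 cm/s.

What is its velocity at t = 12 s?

4 cm/s

Δv equals the area under the a-t graph; then v = v₀ + Δv.
0–1 s: -12 × 1 = -12 cm/s
1–2 s: 3 × 1 = 3 cm/s
2–4 s: 4 × 2 = 8 cm/s
4–6 s: 7 × 2 = 14 cm/s
6–12 s: -3 × 6 = -18 cm/s
Δv = -5 cm/s, so v(12) = 9 + (-5) = 4 cm/s.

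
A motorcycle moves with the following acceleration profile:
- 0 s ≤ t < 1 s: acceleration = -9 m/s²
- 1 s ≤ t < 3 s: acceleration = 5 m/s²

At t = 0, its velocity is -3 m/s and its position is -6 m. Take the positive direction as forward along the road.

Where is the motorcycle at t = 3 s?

On each constant-a segment, Δv = aΔt and Δx = v₀Δt + ½aΔt²; chain segment to segment.
0–1 s: v starts -3 m/s; Δx = -3·1 + ½·-9·1² = -7.5 m; v ends -12 m/s.
1–3 s: v starts -12 m/s; Δx = -12·2 + ½·5·2² = -14 m; v ends -2 m/s.
x(3) = -6 + Σ Δx = -27.5 m.

-27.5 m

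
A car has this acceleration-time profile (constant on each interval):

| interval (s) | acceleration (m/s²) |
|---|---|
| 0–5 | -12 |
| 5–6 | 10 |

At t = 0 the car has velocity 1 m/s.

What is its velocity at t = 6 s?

Δv equals the area under the a-t graph; then v = v₀ + Δv.
0–5 s: -12 × 5 = -60 m/s
5–6 s: 10 × 1 = 10 m/s
Δv = -50 m/s, so v(6) = 1 + (-50) = -49 m/s.

-49 m/s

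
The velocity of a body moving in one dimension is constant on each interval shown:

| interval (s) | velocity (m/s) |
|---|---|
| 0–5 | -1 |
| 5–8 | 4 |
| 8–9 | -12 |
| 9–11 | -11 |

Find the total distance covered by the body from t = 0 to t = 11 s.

Total distance travelled is ∫|v| dt — sum the magnitudes of each area piece.
0–5 s: |-1| × 5 = 5 m
5–8 s: |4| × 3 = 12 m
8–9 s: |-12| × 1 = 12 m
9–11 s: |-11| × 2 = 22 m
Total distance = 51 m

51 m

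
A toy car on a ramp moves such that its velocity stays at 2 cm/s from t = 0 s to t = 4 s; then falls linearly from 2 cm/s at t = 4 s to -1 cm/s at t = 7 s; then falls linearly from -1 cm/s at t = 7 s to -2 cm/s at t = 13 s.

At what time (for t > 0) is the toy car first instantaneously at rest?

t = 6 s

v changes sign on 4–7 s (from 2 to -1); the graph is linear there, so v = 0 at t = 4 + (-2)·(7 − 4)/(-1 − 2) = 6 s.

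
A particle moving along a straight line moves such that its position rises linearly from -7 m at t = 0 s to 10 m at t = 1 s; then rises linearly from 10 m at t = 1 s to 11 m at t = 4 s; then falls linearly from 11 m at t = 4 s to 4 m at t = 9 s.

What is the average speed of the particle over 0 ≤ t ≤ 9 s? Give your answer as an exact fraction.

Average speed = (total path length)/(elapsed time); on a piecewise-linear x-t graph the path length is Σ|Δx|.
0–1 s: |Δx| = |10 − -7| = 17 m
1–4 s: |Δx| = |11 − 10| = 1 m
4–9 s: |Δx| = |4 − 11| = 7 m
Total path = 25 m; average speed = 25/9 = 25/9 m/s.

25/9 m/s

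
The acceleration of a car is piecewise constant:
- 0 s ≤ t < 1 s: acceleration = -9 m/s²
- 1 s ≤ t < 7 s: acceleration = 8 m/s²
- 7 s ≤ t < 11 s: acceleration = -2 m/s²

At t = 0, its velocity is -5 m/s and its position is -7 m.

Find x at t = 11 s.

163.5 m

On each constant-a segment, Δv = aΔt and Δx = v₀Δt + ½aΔt²; chain segment to segment.
0–1 s: v starts -5 m/s; Δx = -5·1 + ½·-9·1² = -9.5 m; v ends -14 m/s.
1–7 s: v starts -14 m/s; Δx = -14·6 + ½·8·6² = 60 m; v ends 34 m/s.
7–11 s: v starts 34 m/s; Δx = 34·4 + ½·-2·4² = 120 m; v ends 26 m/s.
x(11) = -7 + Σ Δx = 163.5 m.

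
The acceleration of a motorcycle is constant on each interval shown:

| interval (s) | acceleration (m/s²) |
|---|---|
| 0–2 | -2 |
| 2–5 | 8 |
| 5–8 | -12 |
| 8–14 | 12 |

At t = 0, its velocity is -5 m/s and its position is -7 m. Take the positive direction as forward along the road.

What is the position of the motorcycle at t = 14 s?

69 m

On each constant-a segment, Δv = aΔt and Δx = v₀Δt + ½aΔt²; chain segment to segment.
0–2 s: v starts -5 m/s; Δx = -5·2 + ½·-2·2² = -14 m; v ends -9 m/s.
2–5 s: v starts -9 m/s; Δx = -9·3 + ½·8·3² = 9 m; v ends 15 m/s.
5–8 s: v starts 15 m/s; Δx = 15·3 + ½·-12·3² = -9 m; v ends -21 m/s.
8–14 s: v starts -21 m/s; Δx = -21·6 + ½·12·6² = 90 m; v ends 51 m/s.
x(14) = -7 + Σ Δx = 69 m.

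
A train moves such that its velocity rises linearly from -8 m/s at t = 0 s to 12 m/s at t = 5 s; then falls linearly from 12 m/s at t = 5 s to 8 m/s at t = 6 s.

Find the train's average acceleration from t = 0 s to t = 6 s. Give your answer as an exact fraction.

Average acceleration = Δv/Δt = (8 − -8)/(6 − 0) = 8/3 m/s².

8/3 m/s²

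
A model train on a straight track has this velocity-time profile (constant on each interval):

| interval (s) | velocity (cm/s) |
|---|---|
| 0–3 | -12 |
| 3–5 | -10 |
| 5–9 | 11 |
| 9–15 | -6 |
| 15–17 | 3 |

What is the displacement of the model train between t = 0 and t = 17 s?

Displacement is the signed area under the v-t curve.
0–3 s: -12 × 3 = -36 cm
3–5 s: -10 × 2 = -20 cm
5–9 s: 11 × 4 = 44 cm
9–15 s: -6 × 6 = -36 cm
15–17 s: 3 × 2 = 6 cm
Net displacement = -42 cm

-42 cm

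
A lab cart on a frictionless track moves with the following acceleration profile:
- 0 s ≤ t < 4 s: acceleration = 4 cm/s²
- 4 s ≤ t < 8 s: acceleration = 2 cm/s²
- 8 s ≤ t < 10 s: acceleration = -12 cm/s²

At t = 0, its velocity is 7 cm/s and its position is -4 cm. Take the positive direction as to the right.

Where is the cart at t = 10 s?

On each constant-a segment, Δv = aΔt and Δx = v₀Δt + ½aΔt²; chain segment to segment.
0–4 s: v starts 7 cm/s; Δx = 7·4 + ½·4·4² = 60 cm; v ends 23 cm/s.
4–8 s: v starts 23 cm/s; Δx = 23·4 + ½·2·4² = 108 cm; v ends 31 cm/s.
8–10 s: v starts 31 cm/s; Δx = 31·2 + ½·-12·2² = 38 cm; v ends 7 cm/s.
x(10) = -4 + Σ Δx = 202 cm.

202 cm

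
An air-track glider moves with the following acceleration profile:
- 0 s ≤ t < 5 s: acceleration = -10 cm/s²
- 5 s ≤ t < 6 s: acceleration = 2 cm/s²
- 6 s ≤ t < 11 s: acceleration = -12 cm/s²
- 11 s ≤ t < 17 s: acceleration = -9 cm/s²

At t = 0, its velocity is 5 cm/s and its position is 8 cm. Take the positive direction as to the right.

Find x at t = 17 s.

-1281 cm

On each constant-a segment, Δv = aΔt and Δx = v₀Δt + ½aΔt²; chain segment to segment.
0–5 s: v starts 5 cm/s; Δx = 5·5 + ½·-10·5² = -100 cm; v ends -45 cm/s.
5–6 s: v starts -45 cm/s; Δx = -45·1 + ½·2·1² = -44 cm; v ends -43 cm/s.
6–11 s: v starts -43 cm/s; Δx = -43·5 + ½·-12·5² = -365 cm; v ends -103 cm/s.
11–17 s: v starts -103 cm/s; Δx = -103·6 + ½·-9·6² = -780 cm; v ends -157 cm/s.
x(17) = 8 + Σ Δx = -1281 cm.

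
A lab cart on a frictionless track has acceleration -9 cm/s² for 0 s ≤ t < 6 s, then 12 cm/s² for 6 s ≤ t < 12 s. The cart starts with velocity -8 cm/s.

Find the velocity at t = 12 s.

10 cm/s

Δv equals the area under the a-t graph; then v = v₀ + Δv.
0–6 s: -9 × 6 = -54 cm/s
6–12 s: 12 × 6 = 72 cm/s
Δv = 18 cm/s, so v(12) = -8 + (18) = 10 cm/s.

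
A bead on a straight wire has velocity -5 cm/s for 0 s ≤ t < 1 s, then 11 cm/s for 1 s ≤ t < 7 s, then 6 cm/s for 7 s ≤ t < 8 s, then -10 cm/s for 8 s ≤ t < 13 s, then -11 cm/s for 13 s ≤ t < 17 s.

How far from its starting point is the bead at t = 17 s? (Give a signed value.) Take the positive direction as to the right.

Displacement is the signed area under the v-t curve.
0–1 s: -5 × 1 = -5 cm
1–7 s: 11 × 6 = 66 cm
7–8 s: 6 × 1 = 6 cm
8–13 s: -10 × 5 = -50 cm
13–17 s: -11 × 4 = -44 cm
Net displacement = -27 cm

-27 cm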